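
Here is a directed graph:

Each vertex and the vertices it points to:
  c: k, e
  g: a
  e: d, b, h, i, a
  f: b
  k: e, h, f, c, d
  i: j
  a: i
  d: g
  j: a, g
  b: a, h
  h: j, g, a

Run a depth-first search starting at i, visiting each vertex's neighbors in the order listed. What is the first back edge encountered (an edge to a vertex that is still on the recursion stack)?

DFS from i (visiting each vertex's neighbors in the order listed); mark gray on enter, black on exit:
i gray
  j gray
    a gray
      a→i: i is gray → back edge
First back edge: a → i.

a->i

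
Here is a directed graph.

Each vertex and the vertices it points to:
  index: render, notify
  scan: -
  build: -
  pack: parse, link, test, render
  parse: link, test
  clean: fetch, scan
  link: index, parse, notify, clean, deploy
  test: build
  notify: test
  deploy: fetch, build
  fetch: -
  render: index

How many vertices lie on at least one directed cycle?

4

A vertex is on a directed cycle iff it belongs to a strongly connected component of size ≥ 2 (or has a self-loop).
The vertices on cycles are {link, index, parse, render} — 4 in total.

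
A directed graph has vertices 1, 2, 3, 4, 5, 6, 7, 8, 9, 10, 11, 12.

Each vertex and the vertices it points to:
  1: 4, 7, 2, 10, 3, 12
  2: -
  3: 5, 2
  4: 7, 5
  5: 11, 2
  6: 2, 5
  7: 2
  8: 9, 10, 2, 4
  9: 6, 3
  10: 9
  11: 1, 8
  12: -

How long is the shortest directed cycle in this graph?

For each vertex v, BFS finds the shortest path from v back to v.
The shortest such closed walk is 11 → 1 → 3 → 5 → 11, length 4.

4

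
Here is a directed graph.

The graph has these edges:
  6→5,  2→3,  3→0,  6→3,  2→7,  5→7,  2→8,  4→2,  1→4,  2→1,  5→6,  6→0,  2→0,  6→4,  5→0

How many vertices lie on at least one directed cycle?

5

A vertex is on a directed cycle iff it belongs to a strongly connected component of size ≥ 2 (or has a self-loop).
The vertices on cycles are {1, 2, 4, 5, 6} — 5 in total.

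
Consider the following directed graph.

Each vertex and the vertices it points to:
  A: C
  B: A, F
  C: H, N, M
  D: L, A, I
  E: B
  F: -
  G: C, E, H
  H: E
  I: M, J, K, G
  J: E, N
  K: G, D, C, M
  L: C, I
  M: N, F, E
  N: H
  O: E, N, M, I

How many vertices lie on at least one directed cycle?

11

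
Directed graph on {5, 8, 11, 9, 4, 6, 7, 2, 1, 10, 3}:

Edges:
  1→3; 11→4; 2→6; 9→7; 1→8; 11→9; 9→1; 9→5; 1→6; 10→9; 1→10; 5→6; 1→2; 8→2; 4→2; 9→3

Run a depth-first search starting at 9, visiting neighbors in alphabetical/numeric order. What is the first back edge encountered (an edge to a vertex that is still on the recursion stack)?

10→9

DFS from 9 (visiting neighbors in alphabetical/numeric order); mark gray on enter, black on exit:
9 gray
  1 gray
    2 gray
      6 gray
      6 black
    2 black
    3 gray
    3 black
    1→6: 6 black — skip
    8 gray
      8→2: 2 black — skip
    8 black
    10 gray
      10→9: 9 is gray → back edge
First back edge: 10 → 9.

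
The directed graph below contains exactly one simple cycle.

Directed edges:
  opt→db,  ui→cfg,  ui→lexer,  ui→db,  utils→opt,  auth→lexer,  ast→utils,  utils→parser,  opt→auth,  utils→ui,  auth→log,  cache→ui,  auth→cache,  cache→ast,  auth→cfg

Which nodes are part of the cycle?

ast, opt, auth, cache, utils

DFS with gray/black marking from utils:
utils gray
  opt gray
    db gray
    db black
    auth gray
      lexer gray
      lexer black
      log gray
      log black
      cfg gray
      cfg black
      cache gray
        ast gray
          ast→utils: utils is gray → back edge
Back edge closes the cycle utils → opt → auth → cache → ast → utils; its vertices are {ast, opt, auth, cache, utils}.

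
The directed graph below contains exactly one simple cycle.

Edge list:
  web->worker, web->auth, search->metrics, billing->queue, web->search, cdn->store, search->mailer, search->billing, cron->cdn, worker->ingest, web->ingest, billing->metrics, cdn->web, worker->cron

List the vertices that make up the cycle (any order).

cdn, web, cron, worker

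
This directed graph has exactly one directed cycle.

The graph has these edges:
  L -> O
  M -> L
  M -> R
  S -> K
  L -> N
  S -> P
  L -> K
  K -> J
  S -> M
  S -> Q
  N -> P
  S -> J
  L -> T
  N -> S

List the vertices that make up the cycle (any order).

L, M, N, S

DFS with gray/black marking from S:
S gray
  M gray
    L gray
      O gray
      O black
      T gray
      T black
      N gray
        N→S: S is gray → back edge
Back edge closes the cycle S → M → L → N → S; its vertices are {L, M, N, S}.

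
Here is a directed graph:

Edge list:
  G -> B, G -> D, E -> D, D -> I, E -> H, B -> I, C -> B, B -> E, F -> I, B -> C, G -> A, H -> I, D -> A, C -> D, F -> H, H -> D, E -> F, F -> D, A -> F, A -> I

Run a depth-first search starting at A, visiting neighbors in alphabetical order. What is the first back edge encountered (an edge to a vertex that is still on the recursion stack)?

DFS from A (visiting neighbors in alphabetical order); mark gray on enter, black on exit:
A gray
  F gray
    D gray
      D→A: A is gray → back edge
First back edge: D → A.

D→A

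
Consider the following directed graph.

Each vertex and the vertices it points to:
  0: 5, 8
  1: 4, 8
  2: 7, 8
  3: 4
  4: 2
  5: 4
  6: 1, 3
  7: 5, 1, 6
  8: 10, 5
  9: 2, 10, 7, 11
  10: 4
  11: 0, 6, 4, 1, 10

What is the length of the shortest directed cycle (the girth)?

For each vertex v, BFS finds the shortest path from v back to v.
The shortest such closed walk is 2 → 7 → 5 → 4 → 2, length 4.

4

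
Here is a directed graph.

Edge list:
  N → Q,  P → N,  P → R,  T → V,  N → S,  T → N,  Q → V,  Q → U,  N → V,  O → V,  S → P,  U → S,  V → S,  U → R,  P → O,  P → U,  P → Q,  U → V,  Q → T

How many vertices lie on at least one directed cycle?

A vertex is on a directed cycle iff it belongs to a strongly connected component of size ≥ 2 (or has a self-loop).
The vertices on cycles are {N, O, P, Q, S, T, U, V} — 8 in total.

8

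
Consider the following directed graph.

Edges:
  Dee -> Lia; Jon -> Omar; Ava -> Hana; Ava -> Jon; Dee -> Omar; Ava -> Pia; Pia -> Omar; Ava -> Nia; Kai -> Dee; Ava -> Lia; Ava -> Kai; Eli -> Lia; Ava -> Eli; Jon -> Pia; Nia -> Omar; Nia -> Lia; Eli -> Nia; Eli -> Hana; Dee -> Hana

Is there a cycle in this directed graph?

No

DFS with white/gray/black marking, starting from Ava:
Ava gray
  Jon gray
    Pia gray
      Omar gray
      Omar black
    Pia black
    Jon→Omar: Omar black — skip
  Jon black
  Kai gray
    Dee gray
      Dee→Omar: Omar black — skip
      Lia gray
      Lia black
      Hana gray
      Hana black
    Dee black
  Kai black
  Ava→Hana: Hana black — skip
  Ava→Pia: Pia black — skip
  Eli gray
    Nia gray
      Nia→Omar: Omar black — skip
      Nia→Lia: Lia black — skip
    Nia black
    Eli→Lia: Lia black — skip
    Eli→Hana: Hana black — skip
  Eli black
  Ava→Lia: Lia black — skip
  Ava→Nia: Nia black — skip
Ava black
Every edge goes to a white or black vertex — no back edge, so the graph is acyclic.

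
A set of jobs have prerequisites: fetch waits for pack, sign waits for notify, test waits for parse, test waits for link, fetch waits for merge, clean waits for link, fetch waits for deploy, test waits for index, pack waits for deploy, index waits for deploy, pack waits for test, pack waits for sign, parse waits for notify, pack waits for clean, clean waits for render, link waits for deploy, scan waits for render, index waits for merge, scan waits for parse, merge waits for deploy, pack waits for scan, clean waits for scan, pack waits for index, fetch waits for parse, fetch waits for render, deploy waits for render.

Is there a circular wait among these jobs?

No

DFS with white/gray/black marking, starting from deploy:
deploy gray
  render gray
  render black
deploy black
parse gray
  notify gray
  notify black
parse black
test gray
  link gray
    link→deploy: deploy black — skip
  link black
  index gray
    merge gray
      merge→deploy: deploy black — skip
    merge black
    index→deploy: deploy black — skip
  index black
  test→parse: parse black — skip
test black
scan gray
  scan→render: render black — skip
  scan→parse: parse black — skip
scan black
sign gray
  sign→notify: notify black — skip
sign black
fetch gray
  pack gray
    pack→scan: scan black — skip
    pack→test: test black — skip
    pack→sign: sign black — skip
    clean gray
      clean→scan: scan black — skip
      clean→link: link black — skip
      clean→render: render black — skip
    clean black
    pack→index: index black — skip
    pack→deploy: deploy black — skip
  pack black
  fetch→merge: merge black — skip
  fetch→parse: parse black — skip
  fetch→deploy: deploy black — skip
  fetch→render: render black — skip
fetch black
Every edge goes to a white or black vertex — no back edge, so the graph is acyclic.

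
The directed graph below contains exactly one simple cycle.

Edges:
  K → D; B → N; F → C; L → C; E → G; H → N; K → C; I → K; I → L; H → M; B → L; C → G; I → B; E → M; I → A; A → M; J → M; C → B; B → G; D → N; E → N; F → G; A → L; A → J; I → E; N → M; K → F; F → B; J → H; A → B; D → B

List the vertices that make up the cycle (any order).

B, C, L

DFS with gray/black marking from L:
L gray
  C gray
    G gray
    G black
    B gray
      B→L: L is gray → back edge
Back edge closes the cycle L → C → B → L; its vertices are {B, C, L}.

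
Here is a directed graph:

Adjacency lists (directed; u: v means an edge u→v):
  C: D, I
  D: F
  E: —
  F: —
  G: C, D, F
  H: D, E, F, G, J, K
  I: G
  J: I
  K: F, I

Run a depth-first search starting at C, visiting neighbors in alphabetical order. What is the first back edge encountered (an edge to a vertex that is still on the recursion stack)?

DFS from C (visiting neighbors in alphabetical order); mark gray on enter, black on exit:
C gray
  D gray
    F gray
    F black
  D black
  I gray
    G gray
      G→C: C is gray → back edge
First back edge: G → C.

G→C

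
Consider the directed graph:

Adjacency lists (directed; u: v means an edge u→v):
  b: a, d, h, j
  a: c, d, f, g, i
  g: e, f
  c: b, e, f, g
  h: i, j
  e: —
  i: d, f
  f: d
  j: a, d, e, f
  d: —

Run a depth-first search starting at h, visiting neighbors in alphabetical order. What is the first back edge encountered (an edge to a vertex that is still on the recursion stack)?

b→a

DFS from h (visiting neighbors in alphabetical order); mark gray on enter, black on exit:
h gray
  i gray
    d gray
    d black
    f gray
      f→d: d black — skip
    f black
  i black
  j gray
    a gray
      c gray
        b gray
          b→a: a is gray → back edge
First back edge: b → a.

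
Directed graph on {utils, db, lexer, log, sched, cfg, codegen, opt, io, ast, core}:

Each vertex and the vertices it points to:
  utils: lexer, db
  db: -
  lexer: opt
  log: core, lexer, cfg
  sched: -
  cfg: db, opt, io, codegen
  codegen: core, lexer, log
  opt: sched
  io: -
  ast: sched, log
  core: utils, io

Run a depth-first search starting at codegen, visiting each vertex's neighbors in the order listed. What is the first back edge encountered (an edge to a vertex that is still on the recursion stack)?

cfg->codegen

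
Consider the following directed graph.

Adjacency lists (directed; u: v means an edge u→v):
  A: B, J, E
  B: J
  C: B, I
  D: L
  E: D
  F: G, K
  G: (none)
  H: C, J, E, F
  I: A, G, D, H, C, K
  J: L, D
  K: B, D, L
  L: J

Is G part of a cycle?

No

G lies on a cycle iff there is a path from G back to itself.
Exploring from G, it never reaches itself; equivalently, its strongly connected component is a singleton.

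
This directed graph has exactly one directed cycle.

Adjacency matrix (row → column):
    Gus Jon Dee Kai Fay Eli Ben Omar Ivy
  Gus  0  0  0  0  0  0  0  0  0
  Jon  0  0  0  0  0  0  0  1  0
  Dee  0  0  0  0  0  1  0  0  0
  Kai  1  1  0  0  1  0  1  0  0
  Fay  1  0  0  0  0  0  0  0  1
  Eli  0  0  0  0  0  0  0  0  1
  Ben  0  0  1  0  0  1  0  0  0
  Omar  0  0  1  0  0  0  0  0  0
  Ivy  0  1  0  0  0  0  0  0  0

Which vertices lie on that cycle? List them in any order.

Dee, Eli, Ivy, Jon, Omar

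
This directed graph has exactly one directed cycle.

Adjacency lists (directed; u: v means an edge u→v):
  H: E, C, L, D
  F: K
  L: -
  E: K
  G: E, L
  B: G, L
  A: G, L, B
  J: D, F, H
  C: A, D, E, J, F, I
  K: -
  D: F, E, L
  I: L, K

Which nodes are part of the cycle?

DFS with gray/black marking from C:
C gray
  A gray
    G gray
      E gray
        K gray
        K black
      E black
      L gray
      L black
    G black
    A→L: L black — skip
    B gray
      B→G: G black — skip
      B→L: L black — skip
    B black
  A black
  D gray
    F gray
      F→K: K black — skip
    F black
    D→E: E black — skip
    D→L: L black — skip
  D black
  C→E: E black — skip
  J gray
    J→D: D black — skip
    J→F: F black — skip
    H gray
      H→E: E black — skip
      H→C: C is gray → back edge
Back edge closes the cycle C → J → H → C; its vertices are {C, H, J}.

C, H, J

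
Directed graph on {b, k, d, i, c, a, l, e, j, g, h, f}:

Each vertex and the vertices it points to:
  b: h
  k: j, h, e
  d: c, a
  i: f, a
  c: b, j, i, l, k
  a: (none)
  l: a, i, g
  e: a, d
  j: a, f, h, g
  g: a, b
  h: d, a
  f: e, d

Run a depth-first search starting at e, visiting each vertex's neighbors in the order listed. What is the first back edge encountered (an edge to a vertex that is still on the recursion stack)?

DFS from e (visiting each vertex's neighbors in the order listed); mark gray on enter, black on exit:
e gray
  a gray
  a black
  d gray
    c gray
      b gray
        h gray
          h→d: d is gray → back edge
First back edge: h → d.

h->d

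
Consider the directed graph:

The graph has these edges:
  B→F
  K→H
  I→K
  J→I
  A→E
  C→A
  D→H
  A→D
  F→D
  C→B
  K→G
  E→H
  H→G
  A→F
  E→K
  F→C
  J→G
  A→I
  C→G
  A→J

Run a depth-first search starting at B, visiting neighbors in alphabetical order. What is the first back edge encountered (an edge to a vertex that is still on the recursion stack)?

A->F

DFS from B (visiting neighbors in alphabetical order); mark gray on enter, black on exit:
B gray
  F gray
    C gray
      A gray
        D gray
          H gray
            G gray
            G black
          H black
        D black
        E gray
          E→H: H black — skip
          K gray
            K→G: G black — skip
            K→H: H black — skip
          K black
        E black
        A→F: F is gray → back edge
First back edge: A → F.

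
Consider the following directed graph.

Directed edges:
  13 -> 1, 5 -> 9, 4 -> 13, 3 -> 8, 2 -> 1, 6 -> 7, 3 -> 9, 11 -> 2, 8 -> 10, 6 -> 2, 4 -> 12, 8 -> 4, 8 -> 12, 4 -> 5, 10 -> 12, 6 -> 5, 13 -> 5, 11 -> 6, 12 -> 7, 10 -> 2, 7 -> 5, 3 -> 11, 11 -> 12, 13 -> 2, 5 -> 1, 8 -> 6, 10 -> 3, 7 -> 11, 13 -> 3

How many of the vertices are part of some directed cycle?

A vertex is on a directed cycle iff it belongs to a strongly connected component of size ≥ 2 (or has a self-loop).
The vertices on cycles are {3, 4, 6, 7, 8, 10, 11, 12, 13} — 9 in total.

9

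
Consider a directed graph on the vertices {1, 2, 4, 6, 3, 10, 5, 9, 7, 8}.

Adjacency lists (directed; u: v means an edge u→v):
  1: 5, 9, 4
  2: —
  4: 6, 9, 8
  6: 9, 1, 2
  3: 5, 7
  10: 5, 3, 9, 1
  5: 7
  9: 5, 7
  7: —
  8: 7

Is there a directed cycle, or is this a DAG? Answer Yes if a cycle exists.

Yes

DFS with white/gray/black marking, starting from 6:
6 gray
  9 gray
    5 gray
      7 gray
      7 black
    5 black
    9→7: 7 black — skip
  9 black
  1 gray
    1→5: 5 black — skip
    1→9: 9 black — skip
    4 gray
      4→6: 6 is gray → back edge
Back edge found, so a cycle exists: 6 → 1 → 4 → 6.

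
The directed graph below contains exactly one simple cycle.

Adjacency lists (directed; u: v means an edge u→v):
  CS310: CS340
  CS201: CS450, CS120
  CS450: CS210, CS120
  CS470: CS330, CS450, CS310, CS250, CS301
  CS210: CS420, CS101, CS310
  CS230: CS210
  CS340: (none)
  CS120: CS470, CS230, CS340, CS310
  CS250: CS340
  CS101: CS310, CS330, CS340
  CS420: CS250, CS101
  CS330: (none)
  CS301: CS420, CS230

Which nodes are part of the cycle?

DFS with gray/black marking from CS120:
CS120 gray
  CS470 gray
    CS330 gray
    CS330 black
    CS450 gray
      CS210 gray
        CS420 gray
          CS250 gray
            CS340 gray
            CS340 black
          CS250 black
          CS101 gray
            CS310 gray
              CS310→CS340: CS340 black — skip
            CS310 black
            CS101→CS330: CS330 black — skip
            CS101→CS340: CS340 black — skip
          CS101 black
        CS420 black
        CS210→CS101: CS101 black — skip
        CS210→CS310: CS310 black — skip
      CS210 black
      CS450→CS120: CS120 is gray → back edge
Back edge closes the cycle CS120 → CS470 → CS450 → CS120; its vertices are {CS120, CS450, CS470}.

CS120, CS450, CS470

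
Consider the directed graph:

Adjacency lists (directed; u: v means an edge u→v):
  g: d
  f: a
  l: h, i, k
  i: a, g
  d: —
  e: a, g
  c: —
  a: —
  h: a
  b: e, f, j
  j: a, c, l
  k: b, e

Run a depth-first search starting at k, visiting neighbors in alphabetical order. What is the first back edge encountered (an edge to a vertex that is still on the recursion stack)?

DFS from k (visiting neighbors in alphabetical order); mark gray on enter, black on exit:
k gray
  b gray
    e gray
      a gray
      a black
      g gray
        d gray
        d black
      g black
    e black
    f gray
      f→a: a black — skip
    f black
    j gray
      j→a: a black — skip
      c gray
      c black
      l gray
        h gray
          h→a: a black — skip
        h black
        i gray
          i→a: a black — skip
          i→g: g black — skip
        i black
        l→k: k is gray → back edge
First back edge: l → k.

l→k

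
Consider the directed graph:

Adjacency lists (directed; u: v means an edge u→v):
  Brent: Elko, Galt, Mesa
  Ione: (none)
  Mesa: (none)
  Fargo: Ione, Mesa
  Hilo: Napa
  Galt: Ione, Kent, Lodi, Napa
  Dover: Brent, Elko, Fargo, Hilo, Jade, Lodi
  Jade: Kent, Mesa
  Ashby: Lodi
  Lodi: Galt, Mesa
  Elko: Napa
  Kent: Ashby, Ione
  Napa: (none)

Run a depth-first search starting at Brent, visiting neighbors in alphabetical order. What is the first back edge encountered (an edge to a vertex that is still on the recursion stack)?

DFS from Brent (visiting neighbors in alphabetical order); mark gray on enter, black on exit:
Brent gray
  Elko gray
    Napa gray
    Napa black
  Elko black
  Galt gray
    Ione gray
    Ione black
    Kent gray
      Ashby gray
        Lodi gray
          Lodi→Galt: Galt is gray → back edge
First back edge: Lodi → Galt.

Lodi->Galt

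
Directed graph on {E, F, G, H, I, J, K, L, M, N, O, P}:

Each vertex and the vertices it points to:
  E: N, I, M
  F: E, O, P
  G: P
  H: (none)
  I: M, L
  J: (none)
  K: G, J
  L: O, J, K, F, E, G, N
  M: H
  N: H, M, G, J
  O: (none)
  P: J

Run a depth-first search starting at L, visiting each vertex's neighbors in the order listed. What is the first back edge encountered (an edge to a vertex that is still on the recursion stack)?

I->L

DFS from L (visiting each vertex's neighbors in the order listed); mark gray on enter, black on exit:
L gray
  O gray
  O black
  J gray
  J black
  K gray
    G gray
      P gray
        P→J: J black — skip
      P black
    G black
    K→J: J black — skip
  K black
  F gray
    E gray
      N gray
        H gray
        H black
        M gray
          M→H: H black — skip
        M black
        N→G: G black — skip
        N→J: J black — skip
      N black
      I gray
        I→M: M black — skip
        I→L: L is gray → back edge
First back edge: I → L.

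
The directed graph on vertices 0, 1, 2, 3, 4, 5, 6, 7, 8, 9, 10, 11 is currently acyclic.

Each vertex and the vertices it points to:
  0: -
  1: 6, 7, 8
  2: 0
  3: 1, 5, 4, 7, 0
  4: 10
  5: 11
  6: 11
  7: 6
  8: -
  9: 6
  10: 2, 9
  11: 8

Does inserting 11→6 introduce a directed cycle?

Yes

Adding 11→6 creates a cycle iff 6 can already reach 11.
Path from 6: 6 → 11.
So 6 → … → 11 → 6 is a cycle.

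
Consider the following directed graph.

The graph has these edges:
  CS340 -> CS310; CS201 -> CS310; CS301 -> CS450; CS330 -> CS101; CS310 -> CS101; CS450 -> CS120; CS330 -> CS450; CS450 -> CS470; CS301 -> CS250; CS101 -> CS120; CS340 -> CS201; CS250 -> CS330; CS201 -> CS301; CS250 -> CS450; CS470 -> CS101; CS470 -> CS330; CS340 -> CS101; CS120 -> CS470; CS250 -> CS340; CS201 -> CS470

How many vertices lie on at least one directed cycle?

A vertex is on a directed cycle iff it belongs to a strongly connected component of size ≥ 2 (or has a self-loop).
The vertices on cycles are {CS101, CS120, CS201, CS250, CS301, CS330, CS340, CS450, CS470} — 9 in total.

9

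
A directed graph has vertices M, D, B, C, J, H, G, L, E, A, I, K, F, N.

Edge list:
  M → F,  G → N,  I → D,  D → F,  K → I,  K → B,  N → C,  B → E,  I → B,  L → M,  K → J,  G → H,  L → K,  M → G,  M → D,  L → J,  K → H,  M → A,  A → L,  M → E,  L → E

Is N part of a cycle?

No

N lies on a cycle iff there is a path from N back to itself.
Exploring from N, it never reaches itself; equivalently, its strongly connected component is a singleton.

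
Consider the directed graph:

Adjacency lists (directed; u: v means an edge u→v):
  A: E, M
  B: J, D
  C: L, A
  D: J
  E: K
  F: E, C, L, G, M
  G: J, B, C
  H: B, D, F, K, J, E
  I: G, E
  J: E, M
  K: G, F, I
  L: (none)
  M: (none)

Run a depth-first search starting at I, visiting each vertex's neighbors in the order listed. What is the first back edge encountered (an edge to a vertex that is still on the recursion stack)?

K→G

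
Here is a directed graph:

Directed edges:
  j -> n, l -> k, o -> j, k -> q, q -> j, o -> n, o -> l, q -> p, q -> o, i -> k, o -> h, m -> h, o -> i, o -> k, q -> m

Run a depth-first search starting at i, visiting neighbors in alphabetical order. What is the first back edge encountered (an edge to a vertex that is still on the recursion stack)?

o->i

DFS from i (visiting neighbors in alphabetical order); mark gray on enter, black on exit:
i gray
  k gray
    q gray
      j gray
        n gray
        n black
      j black
      m gray
        h gray
        h black
      m black
      o gray
        o→h: h black — skip
        o→i: i is gray → back edge
First back edge: o → i.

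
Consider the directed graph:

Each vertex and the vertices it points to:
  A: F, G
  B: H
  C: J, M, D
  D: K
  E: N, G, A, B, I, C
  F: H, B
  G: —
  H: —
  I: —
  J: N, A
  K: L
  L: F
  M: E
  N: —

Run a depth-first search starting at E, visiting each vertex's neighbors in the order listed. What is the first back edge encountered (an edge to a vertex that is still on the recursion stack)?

M->E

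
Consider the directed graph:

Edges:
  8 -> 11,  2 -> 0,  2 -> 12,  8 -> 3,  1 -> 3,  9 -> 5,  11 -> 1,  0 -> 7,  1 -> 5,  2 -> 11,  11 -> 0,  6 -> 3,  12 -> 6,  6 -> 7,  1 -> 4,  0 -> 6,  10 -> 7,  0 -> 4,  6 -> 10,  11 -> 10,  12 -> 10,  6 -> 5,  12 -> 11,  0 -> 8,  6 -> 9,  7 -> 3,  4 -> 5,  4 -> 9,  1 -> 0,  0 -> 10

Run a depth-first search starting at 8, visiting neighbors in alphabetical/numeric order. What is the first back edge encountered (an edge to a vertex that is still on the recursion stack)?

0->8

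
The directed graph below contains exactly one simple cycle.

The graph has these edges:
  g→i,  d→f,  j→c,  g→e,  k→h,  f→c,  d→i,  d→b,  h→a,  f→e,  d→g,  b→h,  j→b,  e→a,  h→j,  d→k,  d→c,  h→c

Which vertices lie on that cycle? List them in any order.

DFS with gray/black marking from b:
b gray
  h gray
    a gray
    a black
    c gray
    c black
    j gray
      j→b: b is gray → back edge
Back edge closes the cycle b → h → j → b; its vertices are {b, h, j}.

b, h, j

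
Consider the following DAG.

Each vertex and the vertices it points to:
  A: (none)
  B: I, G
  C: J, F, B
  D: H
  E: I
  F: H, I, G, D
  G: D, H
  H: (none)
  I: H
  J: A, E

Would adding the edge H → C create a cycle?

Yes

Adding H→C creates a cycle iff C can already reach H.
Path from C: C → F → H.
So C → … → H → C is a cycle.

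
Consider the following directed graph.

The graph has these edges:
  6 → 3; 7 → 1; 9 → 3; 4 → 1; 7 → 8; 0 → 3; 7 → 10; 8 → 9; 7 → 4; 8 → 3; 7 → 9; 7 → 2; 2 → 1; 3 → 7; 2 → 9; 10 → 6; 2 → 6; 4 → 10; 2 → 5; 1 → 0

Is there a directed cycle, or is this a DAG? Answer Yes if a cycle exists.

Yes

DFS with white/gray/black marking, starting from 9:
9 gray
  3 gray
    7 gray
      2 gray
        2→9: 9 is gray → back edge
Back edge found, so a cycle exists: 9 → 3 → 7 → 2 → 9.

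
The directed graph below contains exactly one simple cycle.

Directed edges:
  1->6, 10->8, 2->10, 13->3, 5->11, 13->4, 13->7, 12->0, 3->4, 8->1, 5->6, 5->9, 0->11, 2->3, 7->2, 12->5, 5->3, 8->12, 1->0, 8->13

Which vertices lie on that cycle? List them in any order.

DFS with gray/black marking from 8:
8 gray
  13 gray
    4 gray
    4 black
    7 gray
      2 gray
        10 gray
          10→8: 8 is gray → back edge
Back edge closes the cycle 8 → 13 → 7 → 2 → 10 → 8; its vertices are {2, 7, 8, 10, 13}.

2, 7, 8, 10, 13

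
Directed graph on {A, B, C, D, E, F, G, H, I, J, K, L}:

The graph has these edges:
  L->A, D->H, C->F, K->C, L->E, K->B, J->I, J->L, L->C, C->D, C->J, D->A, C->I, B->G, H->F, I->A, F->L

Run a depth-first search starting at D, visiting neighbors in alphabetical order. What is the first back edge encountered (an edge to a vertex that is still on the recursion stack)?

C->D

DFS from D (visiting neighbors in alphabetical order); mark gray on enter, black on exit:
D gray
  A gray
  A black
  H gray
    F gray
      L gray
        L→A: A black — skip
        C gray
          C→D: D is gray → back edge
First back edge: C → D.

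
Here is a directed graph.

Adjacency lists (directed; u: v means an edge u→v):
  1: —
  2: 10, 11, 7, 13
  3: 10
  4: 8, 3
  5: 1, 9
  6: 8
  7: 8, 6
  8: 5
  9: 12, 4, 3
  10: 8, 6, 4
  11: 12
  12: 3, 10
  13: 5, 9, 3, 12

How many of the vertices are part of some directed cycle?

A vertex is on a directed cycle iff it belongs to a strongly connected component of size ≥ 2 (or has a self-loop).
The vertices on cycles are {3, 4, 5, 6, 8, 9, 10, 12} — 8 in total.

8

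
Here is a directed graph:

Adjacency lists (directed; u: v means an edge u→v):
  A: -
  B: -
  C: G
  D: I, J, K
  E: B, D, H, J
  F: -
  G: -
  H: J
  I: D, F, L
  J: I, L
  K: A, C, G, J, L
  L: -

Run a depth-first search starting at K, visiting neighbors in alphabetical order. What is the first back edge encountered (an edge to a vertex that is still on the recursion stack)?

D->I

DFS from K (visiting neighbors in alphabetical order); mark gray on enter, black on exit:
K gray
  A gray
  A black
  C gray
    G gray
    G black
  C black
  K→G: G black — skip
  J gray
    I gray
      D gray
        D→I: I is gray → back edge
First back edge: D → I.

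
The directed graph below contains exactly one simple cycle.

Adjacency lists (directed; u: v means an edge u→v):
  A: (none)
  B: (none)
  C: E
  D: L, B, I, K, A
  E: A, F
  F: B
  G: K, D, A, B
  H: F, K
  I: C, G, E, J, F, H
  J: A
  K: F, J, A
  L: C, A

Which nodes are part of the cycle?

D, G, I

DFS with gray/black marking from G:
G gray
  K gray
    F gray
      B gray
      B black
    F black
    J gray
      A gray
      A black
    J black
    K→A: A black — skip
  K black
  D gray
    L gray
      C gray
        E gray
          E→A: A black — skip
          E→F: F black — skip
        E black
      C black
      L→A: A black — skip
    L black
    D→B: B black — skip
    I gray
      I→C: C black — skip
      I→G: G is gray → back edge
Back edge closes the cycle G → D → I → G; its vertices are {D, G, I}.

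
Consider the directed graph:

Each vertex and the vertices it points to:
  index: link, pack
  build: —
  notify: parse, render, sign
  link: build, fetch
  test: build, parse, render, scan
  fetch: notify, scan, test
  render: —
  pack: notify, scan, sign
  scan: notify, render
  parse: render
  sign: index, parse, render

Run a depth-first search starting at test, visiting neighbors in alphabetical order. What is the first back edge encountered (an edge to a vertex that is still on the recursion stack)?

DFS from test (visiting neighbors in alphabetical order); mark gray on enter, black on exit:
test gray
  build gray
  build black
  parse gray
    render gray
    render black
  parse black
  test→render: render black — skip
  scan gray
    notify gray
      notify→parse: parse black — skip
      notify→render: render black — skip
      sign gray
        index gray
          link gray
            link→build: build black — skip
            fetch gray
              fetch→notify: notify is gray → back edge
First back edge: fetch → notify.

fetch→notify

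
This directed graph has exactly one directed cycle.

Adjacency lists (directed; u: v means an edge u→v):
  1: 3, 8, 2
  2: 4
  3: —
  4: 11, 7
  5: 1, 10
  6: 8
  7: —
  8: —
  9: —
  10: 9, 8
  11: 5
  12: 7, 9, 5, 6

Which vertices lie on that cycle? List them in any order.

DFS with gray/black marking from 5:
5 gray
  1 gray
    3 gray
    3 black
    8 gray
    8 black
    2 gray
      4 gray
        11 gray
          11→5: 5 is gray → back edge
Back edge closes the cycle 5 → 1 → 2 → 4 → 11 → 5; its vertices are {1, 2, 4, 5, 11}.

1, 2, 4, 5, 11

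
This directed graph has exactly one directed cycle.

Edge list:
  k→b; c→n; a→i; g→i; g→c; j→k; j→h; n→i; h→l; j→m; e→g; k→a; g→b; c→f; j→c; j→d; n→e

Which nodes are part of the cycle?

DFS with gray/black marking from c:
c gray
  n gray
    e gray
      g gray
        g→c: c is gray → back edge
Back edge closes the cycle c → n → e → g → c; its vertices are {c, e, g, n}.

c, e, g, n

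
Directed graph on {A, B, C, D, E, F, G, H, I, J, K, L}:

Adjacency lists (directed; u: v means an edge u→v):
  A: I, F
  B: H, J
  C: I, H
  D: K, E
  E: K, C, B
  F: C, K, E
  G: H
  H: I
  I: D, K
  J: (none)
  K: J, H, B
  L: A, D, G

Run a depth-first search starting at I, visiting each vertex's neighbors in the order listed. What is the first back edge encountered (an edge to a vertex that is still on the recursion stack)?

H→I

DFS from I (visiting each vertex's neighbors in the order listed); mark gray on enter, black on exit:
I gray
  D gray
    K gray
      J gray
      J black
      H gray
        H→I: I is gray → back edge
First back edge: H → I.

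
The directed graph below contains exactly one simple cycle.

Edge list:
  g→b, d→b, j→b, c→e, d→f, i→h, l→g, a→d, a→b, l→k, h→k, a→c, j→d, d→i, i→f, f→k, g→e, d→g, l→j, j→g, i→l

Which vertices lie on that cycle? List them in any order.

DFS with gray/black marking from d:
d gray
  b gray
  b black
  i gray
    h gray
      k gray
      k black
    h black
    f gray
      f→k: k black — skip
    f black
    l gray
      g gray
        g→b: b black — skip
        e gray
        e black
      g black
      l→k: k black — skip
      j gray
        j→b: b black — skip
        j→g: g black — skip
        j→d: d is gray → back edge
Back edge closes the cycle d → i → l → j → d; its vertices are {d, i, j, l}.

d, i, j, l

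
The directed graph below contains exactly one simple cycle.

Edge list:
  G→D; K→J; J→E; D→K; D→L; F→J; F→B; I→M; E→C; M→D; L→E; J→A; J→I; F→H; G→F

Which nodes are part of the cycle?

D, I, J, K, M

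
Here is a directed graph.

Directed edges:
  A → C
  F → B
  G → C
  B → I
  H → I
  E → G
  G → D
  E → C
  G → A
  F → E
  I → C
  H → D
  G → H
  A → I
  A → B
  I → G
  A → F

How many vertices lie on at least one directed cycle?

7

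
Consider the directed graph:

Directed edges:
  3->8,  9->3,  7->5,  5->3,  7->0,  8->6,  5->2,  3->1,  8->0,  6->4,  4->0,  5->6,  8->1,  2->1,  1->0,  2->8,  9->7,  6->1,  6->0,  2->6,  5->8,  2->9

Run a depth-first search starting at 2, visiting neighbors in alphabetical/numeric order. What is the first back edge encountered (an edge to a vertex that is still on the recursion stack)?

DFS from 2 (visiting neighbors in alphabetical/numeric order); mark gray on enter, black on exit:
2 gray
  1 gray
    0 gray
    0 black
  1 black
  6 gray
    6→0: 0 black — skip
    6→1: 1 black — skip
    4 gray
      4→0: 0 black — skip
    4 black
  6 black
  8 gray
    8→0: 0 black — skip
    8→1: 1 black — skip
    8→6: 6 black — skip
  8 black
  9 gray
    3 gray
      3→1: 1 black — skip
      3→8: 8 black — skip
    3 black
    7 gray
      7→0: 0 black — skip
      5 gray
        5→2: 2 is gray → back edge
First back edge: 5 → 2.

5->2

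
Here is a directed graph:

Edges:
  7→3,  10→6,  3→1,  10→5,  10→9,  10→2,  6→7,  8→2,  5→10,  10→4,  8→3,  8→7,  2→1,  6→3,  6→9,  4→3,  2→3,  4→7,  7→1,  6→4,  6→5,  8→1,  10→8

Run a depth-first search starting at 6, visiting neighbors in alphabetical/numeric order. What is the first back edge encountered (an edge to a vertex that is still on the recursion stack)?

10->5

DFS from 6 (visiting neighbors in alphabetical/numeric order); mark gray on enter, black on exit:
6 gray
  3 gray
    1 gray
    1 black
  3 black
  4 gray
    4→3: 3 black — skip
    7 gray
      7→1: 1 black — skip
      7→3: 3 black — skip
    7 black
  4 black
  5 gray
    10 gray
      2 gray
        2→1: 1 black — skip
        2→3: 3 black — skip
      2 black
      10→4: 4 black — skip
      10→5: 5 is gray → back edge
First back edge: 10 → 5.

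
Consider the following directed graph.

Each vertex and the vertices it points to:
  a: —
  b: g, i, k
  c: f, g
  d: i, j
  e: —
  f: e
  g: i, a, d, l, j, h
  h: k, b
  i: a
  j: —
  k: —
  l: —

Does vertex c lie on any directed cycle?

c lies on a cycle iff there is a path from c back to itself.
Exploring from c, it never reaches itself; equivalently, its strongly connected component is a singleton.

No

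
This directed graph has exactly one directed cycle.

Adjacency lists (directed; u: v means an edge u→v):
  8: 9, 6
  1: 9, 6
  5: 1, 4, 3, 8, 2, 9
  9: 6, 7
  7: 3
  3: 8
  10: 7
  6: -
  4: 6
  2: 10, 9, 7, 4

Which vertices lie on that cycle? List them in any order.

3, 7, 8, 9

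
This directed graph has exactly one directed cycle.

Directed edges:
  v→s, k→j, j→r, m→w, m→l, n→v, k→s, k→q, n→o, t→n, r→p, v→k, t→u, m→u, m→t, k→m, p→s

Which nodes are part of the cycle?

DFS with gray/black marking from k:
k gray
  s gray
  s black
  j gray
    r gray
      p gray
        p→s: s black — skip
      p black
    r black
  j black
  q gray
  q black
  m gray
    u gray
    u black
    t gray
      t→u: u black — skip
      n gray
        v gray
          v→s: s black — skip
          v→k: k is gray → back edge
Back edge closes the cycle k → m → t → n → v → k; its vertices are {k, m, n, t, v}.

k, m, n, t, v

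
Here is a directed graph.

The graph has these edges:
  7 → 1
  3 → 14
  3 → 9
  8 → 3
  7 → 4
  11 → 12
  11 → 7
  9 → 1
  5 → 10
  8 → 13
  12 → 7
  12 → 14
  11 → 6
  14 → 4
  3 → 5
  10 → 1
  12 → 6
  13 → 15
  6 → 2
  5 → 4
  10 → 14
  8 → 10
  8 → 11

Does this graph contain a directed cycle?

No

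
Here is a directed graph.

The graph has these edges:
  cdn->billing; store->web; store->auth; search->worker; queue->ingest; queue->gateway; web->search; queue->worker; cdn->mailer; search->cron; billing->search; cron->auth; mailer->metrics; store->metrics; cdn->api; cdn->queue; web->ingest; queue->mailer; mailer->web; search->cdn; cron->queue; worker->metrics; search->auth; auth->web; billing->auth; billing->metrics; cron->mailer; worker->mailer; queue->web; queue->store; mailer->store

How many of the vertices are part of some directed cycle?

10

A vertex is on a directed cycle iff it belongs to a strongly connected component of size ≥ 2 (or has a self-loop).
The vertices on cycles are {cdn, web, auth, cron, queue, store, mailer, search, worker, billing} — 10 in total.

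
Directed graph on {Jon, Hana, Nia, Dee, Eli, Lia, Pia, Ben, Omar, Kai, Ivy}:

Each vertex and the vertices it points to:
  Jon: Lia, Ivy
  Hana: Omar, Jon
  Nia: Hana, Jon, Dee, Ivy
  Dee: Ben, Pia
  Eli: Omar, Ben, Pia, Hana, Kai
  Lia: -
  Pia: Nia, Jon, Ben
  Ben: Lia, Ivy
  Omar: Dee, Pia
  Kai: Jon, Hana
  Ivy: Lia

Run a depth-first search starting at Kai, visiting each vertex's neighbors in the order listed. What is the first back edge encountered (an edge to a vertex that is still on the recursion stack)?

Nia->Hana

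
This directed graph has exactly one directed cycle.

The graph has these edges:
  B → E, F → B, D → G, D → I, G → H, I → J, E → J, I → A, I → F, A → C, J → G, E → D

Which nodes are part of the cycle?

DFS with gray/black marking from E:
E gray
  D gray
    I gray
      F gray
        B gray
          B→E: E is gray → back edge
Back edge closes the cycle E → D → I → F → B → E; its vertices are {B, D, E, F, I}.

B, D, E, F, I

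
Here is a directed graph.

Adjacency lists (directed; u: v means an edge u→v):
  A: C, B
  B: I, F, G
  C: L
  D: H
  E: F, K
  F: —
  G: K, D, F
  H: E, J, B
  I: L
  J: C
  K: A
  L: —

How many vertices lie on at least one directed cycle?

7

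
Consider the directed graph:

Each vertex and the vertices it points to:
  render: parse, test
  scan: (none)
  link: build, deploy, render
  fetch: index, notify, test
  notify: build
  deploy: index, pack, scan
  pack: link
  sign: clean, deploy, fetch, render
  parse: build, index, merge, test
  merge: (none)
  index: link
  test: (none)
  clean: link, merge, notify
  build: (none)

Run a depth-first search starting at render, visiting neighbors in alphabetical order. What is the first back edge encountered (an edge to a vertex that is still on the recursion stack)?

DFS from render (visiting neighbors in alphabetical order); mark gray on enter, black on exit:
render gray
  parse gray
    build gray
    build black
    index gray
      link gray
        link→build: build black — skip
        deploy gray
          deploy→index: index is gray → back edge
First back edge: deploy → index.

deploy->index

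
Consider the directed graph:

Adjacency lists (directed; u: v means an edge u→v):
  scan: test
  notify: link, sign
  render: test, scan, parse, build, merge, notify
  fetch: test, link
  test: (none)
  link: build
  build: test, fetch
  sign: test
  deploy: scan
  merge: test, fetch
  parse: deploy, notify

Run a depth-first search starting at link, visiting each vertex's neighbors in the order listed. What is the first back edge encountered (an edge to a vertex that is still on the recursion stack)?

fetch→link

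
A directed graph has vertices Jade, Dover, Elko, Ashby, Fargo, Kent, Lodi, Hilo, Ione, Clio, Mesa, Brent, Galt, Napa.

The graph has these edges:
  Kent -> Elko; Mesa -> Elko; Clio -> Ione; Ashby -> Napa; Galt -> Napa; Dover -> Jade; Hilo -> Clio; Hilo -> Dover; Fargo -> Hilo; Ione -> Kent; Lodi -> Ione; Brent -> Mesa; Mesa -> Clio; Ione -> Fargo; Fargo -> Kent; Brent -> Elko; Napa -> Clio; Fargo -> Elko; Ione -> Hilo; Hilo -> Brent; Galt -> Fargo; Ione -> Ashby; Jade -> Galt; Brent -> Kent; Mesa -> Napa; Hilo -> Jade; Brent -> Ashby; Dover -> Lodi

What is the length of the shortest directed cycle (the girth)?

3

For each vertex v, BFS finds the shortest path from v back to v.
The shortest such closed walk is Hilo → Clio → Ione → Hilo, length 3.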